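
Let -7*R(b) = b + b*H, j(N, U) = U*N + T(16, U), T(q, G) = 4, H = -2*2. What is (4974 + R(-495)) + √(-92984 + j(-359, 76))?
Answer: 33333/7 + 2*I*√30066 ≈ 4761.9 + 346.79*I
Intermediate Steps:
H = -4
j(N, U) = 4 + N*U (j(N, U) = U*N + 4 = N*U + 4 = 4 + N*U)
R(b) = 3*b/7 (R(b) = -(b + b*(-4))/7 = -(b - 4*b)/7 = -(-3)*b/7 = 3*b/7)
(4974 + R(-495)) + √(-92984 + j(-359, 76)) = (4974 + (3/7)*(-495)) + √(-92984 + (4 - 359*76)) = (4974 - 1485/7) + √(-92984 + (4 - 27284)) = 33333/7 + √(-92984 - 27280) = 33333/7 + √(-120264) = 33333/7 + 2*I*√30066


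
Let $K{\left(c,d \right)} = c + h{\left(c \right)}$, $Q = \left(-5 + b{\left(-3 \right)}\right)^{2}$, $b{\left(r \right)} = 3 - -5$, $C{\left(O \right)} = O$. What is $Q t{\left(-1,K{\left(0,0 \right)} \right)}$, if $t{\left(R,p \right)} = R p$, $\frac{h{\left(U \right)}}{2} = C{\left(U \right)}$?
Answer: $0$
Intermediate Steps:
$b{\left(r \right)} = 8$ ($b{\left(r \right)} = 3 + 5 = 8$)
$h{\left(U \right)} = 2 U$
$Q = 9$ ($Q = \left(-5 + 8\right)^{2} = 3^{2} = 9$)
$K{\left(c,d \right)} = 3 c$ ($K{\left(c,d \right)} = c + 2 c = 3 c$)
$Q t{\left(-1,K{\left(0,0 \right)} \right)} = 9 \left(- 3 \cdot 0\right) = 9 \left(\left(-1\right) 0\right) = 9 \cdot 0 = 0$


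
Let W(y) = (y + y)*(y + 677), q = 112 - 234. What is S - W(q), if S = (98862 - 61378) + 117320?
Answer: 290224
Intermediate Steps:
q = -122
S = 154804 (S = 37484 + 117320 = 154804)
W(y) = 2*y*(677 + y) (W(y) = (2*y)*(677 + y) = 2*y*(677 + y))
S - W(q) = 154804 - 2*(-122)*(677 - 122) = 154804 - 2*(-122)*555 = 154804 - 1*(-135420) = 154804 + 135420 = 290224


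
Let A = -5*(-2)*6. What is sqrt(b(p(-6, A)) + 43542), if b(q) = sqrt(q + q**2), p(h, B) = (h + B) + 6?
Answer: sqrt(43542 + 2*sqrt(915)) ≈ 208.81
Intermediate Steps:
A = 60 (A = 10*6 = 60)
p(h, B) = 6 + B + h (p(h, B) = (B + h) + 6 = 6 + B + h)
sqrt(b(p(-6, A)) + 43542) = sqrt(sqrt((6 + 60 - 6)*(1 + (6 + 60 - 6))) + 43542) = sqrt(sqrt(60*(1 + 60)) + 43542) = sqrt(sqrt(60*61) + 43542) = sqrt(sqrt(3660) + 43542) = sqrt(2*sqrt(915) + 43542) = sqrt(43542 + 2*sqrt(915))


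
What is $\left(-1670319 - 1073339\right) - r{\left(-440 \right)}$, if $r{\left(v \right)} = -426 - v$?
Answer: $-2743672$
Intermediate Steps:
$\left(-1670319 - 1073339\right) - r{\left(-440 \right)} = \left(-1670319 - 1073339\right) - \left(-426 - -440\right) = -2743658 - \left(-426 + 440\right) = -2743658 - 14 = -2743672$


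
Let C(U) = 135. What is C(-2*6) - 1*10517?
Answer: -10382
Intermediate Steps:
C(-2*6) - 1*10517 = 135 - 1*10517 = 135 - 10517 = -10382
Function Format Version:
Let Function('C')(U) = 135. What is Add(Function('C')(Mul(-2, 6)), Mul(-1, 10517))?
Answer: -10382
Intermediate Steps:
Add(Function('C')(Mul(-2, 6)), Mul(-1, 10517)) = Add(135, Mul(-1, 10517)) = Add(135, -10517) = -10382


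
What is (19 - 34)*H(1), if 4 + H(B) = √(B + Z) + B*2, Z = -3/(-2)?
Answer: 30 - 15*√10/2 ≈ 6.2829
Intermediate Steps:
Z = 3/2 (Z = -3*(-½) = 3/2 ≈ 1.5000)
H(B) = -4 + √(3/2 + B) + 2*B (H(B) = -4 + (√(B + 3/2) + B*2) = -4 + (√(3/2 + B) + 2*B) = -4 + √(3/2 + B) + 2*B)
(19 - 34)*H(1) = (19 - 34)*(-4 + √(6 + 4*1)/2 + 2*1) = -15*(-4 + √(6 + 4)/2 + 2) = -15*(-4 + √10/2 + 2) = -15*(-2 + √10/2) = 30 - 15*√10/2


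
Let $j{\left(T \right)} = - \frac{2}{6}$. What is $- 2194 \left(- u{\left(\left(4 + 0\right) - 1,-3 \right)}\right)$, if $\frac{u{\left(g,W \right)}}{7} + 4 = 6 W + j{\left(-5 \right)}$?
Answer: $- \frac{1028986}{3} \approx -3.43 \cdot 10^{5}$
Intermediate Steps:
$j{\left(T \right)} = - \frac{1}{3}$ ($j{\left(T \right)} = \left(-2\right) \frac{1}{6} = - \frac{1}{3}$)
$u{\left(g,W \right)} = - \frac{91}{3} + 42 W$ ($u{\left(g,W \right)} = -28 + 7 \left(6 W - \frac{1}{3}\right) = -28 + 7 \left(- \frac{1}{3} + 6 W\right) = -28 + \left(- \frac{7}{3} + 42 W\right) = - \frac{91}{3} + 42 W$)
$- 2194 \left(- u{\left(\left(4 + 0\right) - 1,-3 \right)}\right) = - 2194 \left(- (- \frac{91}{3} + 42 \left(-3\right))\right) = - 2194 \left(- (- \frac{91}{3} - 126)\right) = - 2194 \left(\left(-1\right) \left(- \frac{469}{3}\right)\right) = \left(-2194\right) \frac{469}{3} = - \frac{1028986}{3}$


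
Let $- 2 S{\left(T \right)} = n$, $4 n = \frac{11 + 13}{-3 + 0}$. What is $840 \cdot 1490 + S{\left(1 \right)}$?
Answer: $1251601$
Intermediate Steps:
$n = -2$ ($n = \frac{\left(11 + 13\right) \frac{1}{-3 + 0}}{4} = \frac{24 \frac{1}{-3}}{4} = \frac{24 \left(- \frac{1}{3}\right)}{4} = \frac{1}{4} \left(-8\right) = -2$)
$S{\left(T \right)} = 1$ ($S{\left(T \right)} = \left(- \frac{1}{2}\right) \left(-2\right) = 1$)
$840 \cdot 1490 + S{\left(1 \right)} = 840 \cdot 1490 + 1 = 1251600 + 1 = 1251601$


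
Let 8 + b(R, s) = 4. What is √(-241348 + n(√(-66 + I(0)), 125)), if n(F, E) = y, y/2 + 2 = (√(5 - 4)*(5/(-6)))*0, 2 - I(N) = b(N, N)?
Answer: 2*I*√60338 ≈ 491.28*I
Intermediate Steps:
b(R, s) = -4 (b(R, s) = -8 + 4 = -4)
I(N) = 6 (I(N) = 2 - 1*(-4) = 2 + 4 = 6)
y = -4 (y = -4 + 2*((√(5 - 4)*(5/(-6)))*0) = -4 + 2*((√1*(5*(-⅙)))*0) = -4 + 2*((1*(-⅚))*0) = -4 + 2*(-⅚*0) = -4 + 2*0 = -4 + 0 = -4)
n(F, E) = -4
√(-241348 + n(√(-66 + I(0)), 125)) = √(-241348 - 4) = √(-241352) = 2*I*√60338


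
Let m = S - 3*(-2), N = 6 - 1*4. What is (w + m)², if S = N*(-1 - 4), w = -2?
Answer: 36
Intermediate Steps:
N = 2 (N = 6 - 4 = 2)
S = -10 (S = 2*(-1 - 4) = 2*(-5) = -10)
m = -4 (m = -10 - 3*(-2) = -10 + 6 = -4)
(w + m)² = (-2 - 4)² = (-6)² = 36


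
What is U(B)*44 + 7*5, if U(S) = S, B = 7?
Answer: 343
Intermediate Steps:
U(B)*44 + 7*5 = 7*44 + 7*5 = 308 + 35 = 343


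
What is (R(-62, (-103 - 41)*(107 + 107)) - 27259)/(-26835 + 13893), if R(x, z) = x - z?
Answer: -1165/4314 ≈ -0.27005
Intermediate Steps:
(R(-62, (-103 - 41)*(107 + 107)) - 27259)/(-26835 + 13893) = ((-62 - (-103 - 41)*(107 + 107)) - 27259)/(-26835 + 13893) = ((-62 - (-144)*214) - 27259)/(-12942) = ((-62 - 1*(-30816)) - 27259)*(-1/12942) = ((-62 + 30816) - 27259)*(-1/12942) = (30754 - 27259)*(-1/12942) = 3495*(-1/12942) = -1165/4314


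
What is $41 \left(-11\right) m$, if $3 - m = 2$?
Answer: $-451$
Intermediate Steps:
$m = 1$ ($m = 3 - 2 = 1$)
$41 \left(-11\right) m = 41 \left(-11\right) 1 = \left(-451\right) 1 = -451$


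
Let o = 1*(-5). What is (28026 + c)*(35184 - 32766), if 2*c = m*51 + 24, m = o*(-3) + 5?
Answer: 69029064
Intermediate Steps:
o = -5
m = 20 (m = -5*(-3) + 5 = 15 + 5 = 20)
c = 522 (c = (20*51 + 24)/2 = (1020 + 24)/2 = (½)*1044 = 522)
(28026 + c)*(35184 - 32766) = (28026 + 522)*(35184 - 32766) = 28548*2418 = 69029064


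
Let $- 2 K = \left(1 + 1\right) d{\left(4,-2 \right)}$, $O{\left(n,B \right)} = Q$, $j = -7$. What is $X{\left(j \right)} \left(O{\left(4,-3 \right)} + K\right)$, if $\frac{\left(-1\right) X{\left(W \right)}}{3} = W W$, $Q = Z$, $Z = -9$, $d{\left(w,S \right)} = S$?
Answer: $1029$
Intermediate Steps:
$Q = -9$
$O{\left(n,B \right)} = -9$
$K = 2$ ($K = - \frac{\left(1 + 1\right) \left(-2\right)}{2} = - \frac{2 \left(-2\right)}{2} = \left(- \frac{1}{2}\right) \left(-4\right) = 2$)
$X{\left(W \right)} = - 3 W^{2}$ ($X{\left(W \right)} = - 3 W W = - 3 W^{2}$)
$X{\left(j \right)} \left(O{\left(4,-3 \right)} + K\right) = - 3 \left(-7\right)^{2} \left(-9 + 2\right) = \left(-3\right) 49 \left(-7\right) = \left(-147\right) \left(-7\right) = 1029$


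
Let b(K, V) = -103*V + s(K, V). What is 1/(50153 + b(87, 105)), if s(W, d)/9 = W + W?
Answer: 1/40904 ≈ 2.4447e-5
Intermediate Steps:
s(W, d) = 18*W (s(W, d) = 9*(W + W) = 9*(2*W) = 18*W)
b(K, V) = -103*V + 18*K
1/(50153 + b(87, 105)) = 1/(50153 + (-103*105 + 18*87)) = 1/(50153 + (-10815 + 1566)) = 1/(50153 - 9249) = 1/40904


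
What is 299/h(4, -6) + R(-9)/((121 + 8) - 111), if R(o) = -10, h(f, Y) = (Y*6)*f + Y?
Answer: -1147/450 ≈ -2.5489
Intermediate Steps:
h(f, Y) = Y + 6*Y*f (h(f, Y) = (6*Y)*f + Y = 6*Y*f + Y = Y + 6*Y*f)
299/h(4, -6) + R(-9)/((121 + 8) - 111) = 299/((-6*(1 + 6*4))) - 10/((121 + 8) - 111) = 299/((-6*(1 + 24))) - 10/(129 - 111) = 299/((-6*25)) - 10/18 = 299/(-150) - 10*1/18 = 299*(-1/150) - 5/9 = -299/150 - 5/9 = -1147/450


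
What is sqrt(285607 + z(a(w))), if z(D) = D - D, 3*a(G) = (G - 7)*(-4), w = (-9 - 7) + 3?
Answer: sqrt(285607) ≈ 534.42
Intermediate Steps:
w = -13 (w = -16 + 3 = -13)
a(G) = 28/3 - 4*G/3 (a(G) = ((G - 7)*(-4))/3 = ((-7 + G)*(-4))/3 = (28 - 4*G)/3 = 28/3 - 4*G/3)
z(D) = 0
sqrt(285607 + z(a(w))) = sqrt(285607 + 0) = sqrt(285607)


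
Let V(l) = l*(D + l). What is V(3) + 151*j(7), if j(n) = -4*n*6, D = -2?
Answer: -25365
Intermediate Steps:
V(l) = l*(-2 + l)
j(n) = -24*n
V(3) + 151*j(7) = 3*(-2 + 3) + 151*(-24*7) = 3*1 + 151*(-168) = 3 - 25368 = -25365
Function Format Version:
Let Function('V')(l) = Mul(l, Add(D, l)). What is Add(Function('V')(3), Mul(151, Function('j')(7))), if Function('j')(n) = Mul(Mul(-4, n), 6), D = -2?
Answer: -25365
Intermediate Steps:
Function('V')(l) = Mul(l, Add(-2, l))
Function('j')(n) = Mul(-24, n)
Add(Function('V')(3), Mul(151, Function('j')(7))) = Add(Mul(3, Add(-2, 3)), Mul(151, Mul(-24, 7))) = Add(Mul(3, 1), Mul(151, -168)) = Add(3, -25368) = -25365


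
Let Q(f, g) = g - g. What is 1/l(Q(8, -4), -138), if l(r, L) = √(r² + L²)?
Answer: 1/138 ≈ 0.0072464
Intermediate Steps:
Q(f, g) = 0
l(r, L) = √(L² + r²)
1/l(Q(8, -4), -138) = 1/(√((-138)² + 0²)) = 1/(√(19044 + 0)) = 1/(√19044) = 1/138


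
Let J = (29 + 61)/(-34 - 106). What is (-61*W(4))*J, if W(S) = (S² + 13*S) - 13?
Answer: 30195/14 ≈ 2156.8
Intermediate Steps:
W(S) = -13 + S² + 13*S
J = -9/14 (J = 90/(-140) = 90*(-1/140) = -9/14 ≈ -0.64286)
(-61*W(4))*J = -61*(-13 + 4² + 13*4)*(-9/14) = -61*(-13 + 16 + 52)*(-9/14) = -61*55*(-9/14) = -3355*(-9/14) = 30195/14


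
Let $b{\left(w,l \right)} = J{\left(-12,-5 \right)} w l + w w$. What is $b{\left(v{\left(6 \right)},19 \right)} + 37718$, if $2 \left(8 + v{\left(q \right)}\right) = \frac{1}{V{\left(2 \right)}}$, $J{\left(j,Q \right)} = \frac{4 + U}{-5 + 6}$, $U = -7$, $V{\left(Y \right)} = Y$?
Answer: $\frac{611517}{16} \approx 38220.0$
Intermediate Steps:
$J{\left(j,Q \right)} = -3$ ($J{\left(j,Q \right)} = \frac{4 - 7}{-5 + 6} = - \frac{3}{1} = \left(-3\right) 1 = -3$)
$v{\left(q \right)} = - \frac{31}{4}$ ($v{\left(q \right)} = -8 + \frac{1}{2 \cdot 2} = -8 + \frac{1}{2} \cdot \frac{1}{2} = -8 + \frac{1}{4} = - \frac{31}{4}$)
$b{\left(w,l \right)} = w^{2} - 3 l w$ ($b{\left(w,l \right)} = - 3 w l + w w = - 3 l w + w^{2} = w^{2} - 3 l w$)
$b{\left(v{\left(6 \right)},19 \right)} + 37718 = - \frac{31 \left(- \frac{31}{4} - 57\right)}{4} + 37718 = \left(- \frac{31}{4}\right) \left(- \frac{259}{4}\right) + 37718 = \frac{8029}{16} + 37718 = \frac{611517}{16}$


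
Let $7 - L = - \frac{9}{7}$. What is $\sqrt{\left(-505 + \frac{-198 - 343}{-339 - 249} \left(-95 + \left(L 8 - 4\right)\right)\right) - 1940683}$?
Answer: $\frac{i \sqrt{167791127637}}{294} \approx 1393.3 i$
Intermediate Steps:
$L = \frac{58}{7}$ ($L = 7 - - \frac{9}{7} = 7 + \frac{9}{7} = \frac{58}{7} \approx 8.2857$)
$\sqrt{\left(-505 + \frac{-198 - 343}{-339 - 249} \left(-95 + \left(L 8 - 4\right)\right)\right) - 1940683} = \sqrt{\left(-505 + \frac{-198 - 343}{-339 - 249} \left(-95 + \left(\frac{58}{7} \cdot 8 - 4\right)\right)\right) - 1940683} = \sqrt{\left(-505 + - \frac{541}{-588} \left(-95 + \left(\frac{464}{7} - 4\right)\right)\right) - 1940683} = \sqrt{\left(-505 + \left(-541\right) \left(- \frac{1}{588}\right) \left(-95 + \frac{436}{7}\right)\right) - 1940683} = \sqrt{\left(-505 + \frac{541}{588} \left(- \frac{229}{7}\right)\right) - 1940683} = \sqrt{\left(-505 - \frac{123889}{4116}\right) - 1940683} = \sqrt{- \frac{2202469}{4116} - 1940683} = \sqrt{- \frac{7990053697}{4116}} = \frac{i \sqrt{167791127637}}{294}$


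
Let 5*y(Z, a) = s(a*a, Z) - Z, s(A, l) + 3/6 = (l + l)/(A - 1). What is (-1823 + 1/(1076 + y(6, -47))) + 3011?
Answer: 234921244/197745 ≈ 1188.0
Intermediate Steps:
s(A, l) = -½ + 2*l/(-1 + A) (s(A, l) = -½ + (l + l)/(A - 1) = -½ + (2*l)/(-1 + A) = -½ + 2*l/(-1 + A))
y(Z, a) = -Z/5 + (1 - a² + 4*Z)/(10*(-1 + a²)) (y(Z, a) = ((1 - a*a + 4*Z)/(2*(-1 + a*a)) - Z)/5 = ((1 - a² + 4*Z)/(2*(-1 + a²)) - Z)/5 = (-Z + (1 - a² + 4*Z)/(2*(-1 + a²)))/5 = -Z/5 + (1 - a² + 4*Z)/(10*(-1 + a²)))
(-1823 + 1/(1076 + y(6, -47))) + 3011 = (-1823 + 1/(1076 + (1 - 1*(-47)² + 6*6 - 2*6*(-47)²)/(10*(-1 + (-47)²)))) + 3011 = (-1823 + 1/(1076 + (1 - 1*2209 + 36 - 2*6*2209)/(10*(-1 + 2209)))) + 3011 = (-1823 + 1/(1076 + (⅒)*(1 - 2209 + 36 - 26508)/2208)) + 3011 = (-1823 + 1/(1076 + (⅒)*(1/2208)*(-28680))) + 3011 = (-1823 + 1/(1076 - 239/184)) + 3011 = (-1823 + 1/(197745/184)) + 3011 = (-1823 + 184/197745) + 3011 = -360488951/197745 + 3011 = 234921244/197745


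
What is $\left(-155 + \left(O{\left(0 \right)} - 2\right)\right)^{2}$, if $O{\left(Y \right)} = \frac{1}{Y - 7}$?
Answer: $\frac{1210000}{49} \approx 24694.0$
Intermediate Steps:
$O{\left(Y \right)} = \frac{1}{-7 + Y}$
$\left(-155 + \left(O{\left(0 \right)} - 2\right)\right)^{2} = \left(-155 - \left(2 - \frac{1}{-7 + 0}\right)\right)^{2} = \left(-155 - \left(2 - \frac{1}{-7}\right)\right)^{2} = \left(-155 - \frac{15}{7}\right)^{2} = \left(- \frac{1100}{7}\right)^{2} = \frac{1210000}{49}$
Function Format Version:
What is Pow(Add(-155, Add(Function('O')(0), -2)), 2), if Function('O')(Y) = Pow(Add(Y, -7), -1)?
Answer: Rational(1210000, 49) ≈ 24694.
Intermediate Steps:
Function('O')(Y) = Pow(Add(-7, Y), -1)
Pow(Add(-155, Add(Function('O')(0), -2)), 2) = Pow(Add(-155, Add(Pow(Add(-7, 0), -1), -2)), 2) = Pow(Add(-155, Add(Pow(-7, -1), -2)), 2) = Pow(Add(-155, Add(Rational(-1, 7), -2)), 2) = Pow(Add(-155, Rational(-15, 7)), 2) = Pow(Rational(-1100, 7), 2) = Rational(1210000, 49)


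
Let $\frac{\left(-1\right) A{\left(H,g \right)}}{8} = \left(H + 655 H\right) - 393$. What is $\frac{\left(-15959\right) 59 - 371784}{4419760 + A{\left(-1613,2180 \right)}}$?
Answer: $- \frac{1313365}{12887928} \approx -0.10191$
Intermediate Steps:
$A{\left(H,g \right)} = 3144 - 5248 H$ ($A{\left(H,g \right)} = - 8 \left(\left(H + 655 H\right) - 393\right) = - 8 \left(656 H - 393\right) = - 8 \left(-393 + 656 H\right) = 3144 - 5248 H$)
$\frac{\left(-15959\right) 59 - 371784}{4419760 + A{\left(-1613,2180 \right)}} = \frac{\left(-15959\right) 59 - 371784}{4419760 + \left(3144 - -8465024\right)} = \frac{-941581 - 371784}{4419760 + \left(3144 + 8465024\right)} = - \frac{1313365}{4419760 + 8468168} = - \frac{1313365}{12887928}$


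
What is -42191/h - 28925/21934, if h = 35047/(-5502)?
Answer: 5090632767313/768720898 ≈ 6622.2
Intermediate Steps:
h = -35047/5502 (h = 35047*(-1/5502) = -35047/5502 ≈ -6.3699)
-42191/h - 28925/21934 = -42191/(-35047/5502) - 28925/21934 = -42191*(-5502/35047) - 28925*1/21934 = 232134882/35047 - 28925/21934 = 5090632767313/768720898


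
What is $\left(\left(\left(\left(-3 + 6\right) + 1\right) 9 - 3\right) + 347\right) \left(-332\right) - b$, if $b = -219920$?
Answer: $93760$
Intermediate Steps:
$\left(\left(\left(\left(-3 + 6\right) + 1\right) 9 - 3\right) + 347\right) \left(-332\right) - b = \left(\left(\left(\left(-3 + 6\right) + 1\right) 9 - 3\right) + 347\right) \left(-332\right) - -219920 = \left(\left(\left(3 + 1\right) 9 - 3\right) + 347\right) \left(-332\right) + 219920 = \left(\left(4 \cdot 9 - 3\right) + 347\right) \left(-332\right) + 219920 = \left(\left(36 - 3\right) + 347\right) \left(-332\right) + 219920 = \left(33 + 347\right) \left(-332\right) + 219920 = 380 \left(-332\right) + 219920 = -126160 + 219920 = 93760$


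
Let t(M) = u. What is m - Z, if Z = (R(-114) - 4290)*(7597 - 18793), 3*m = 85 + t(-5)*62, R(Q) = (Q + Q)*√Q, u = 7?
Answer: -48030667 - 2552688*I*√114 ≈ -4.8031e+7 - 2.7255e+7*I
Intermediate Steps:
R(Q) = 2*Q^(3/2) (R(Q) = (2*Q)*√Q = 2*Q^(3/2))
t(M) = 7
m = 173 (m = (85 + 7*62)/3 = (85 + 434)/3 = (⅓)*519 = 173)
Z = 48030840 + 2552688*I*√114 (Z = (2*(-114)^(3/2) - 4290)*(7597 - 18793) = (2*(-114*I*√114) - 4290)*(-11196) = (-228*I*√114 - 4290)*(-11196) = (-4290 - 228*I*√114)*(-11196) = 48030840 + 2552688*I*√114 ≈ 4.8031e+7 + 2.7255e+7*I)
m - Z = 173 - (48030840 + 2552688*I*√114) = 173 + (-48030840 - 2552688*I*√114) = -48030667 - 2552688*I*√114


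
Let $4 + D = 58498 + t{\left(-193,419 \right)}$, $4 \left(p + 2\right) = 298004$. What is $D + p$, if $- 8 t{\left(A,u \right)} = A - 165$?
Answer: $\frac{532151}{4} \approx 1.3304 \cdot 10^{5}$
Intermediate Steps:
$t{\left(A,u \right)} = \frac{165}{8} - \frac{A}{8}$ ($t{\left(A,u \right)} = - \frac{A - 165}{8} = - \frac{-165 + A}{8} = \frac{165}{8} - \frac{A}{8}$)
$p = 74499$ ($p = -2 + \frac{1}{4} \cdot 298004 = -2 + 74501 = 74499$)
$D = \frac{234155}{4}$ ($D = -4 + \left(58498 + \left(\frac{165}{8} - - \frac{193}{8}\right)\right) = -4 + \left(58498 + \left(\frac{165}{8} + \frac{193}{8}\right)\right) = -4 + \left(58498 + \frac{179}{4}\right) = -4 + \frac{234171}{4} = \frac{234155}{4} \approx 58539.0$)
$D + p = \frac{234155}{4} + 74499 = \frac{532151}{4}$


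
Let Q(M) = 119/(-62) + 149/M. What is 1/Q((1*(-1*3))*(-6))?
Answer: 279/1774 ≈ 0.15727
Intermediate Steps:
Q(M) = -119/62 + 149/M (Q(M) = 119*(-1/62) + 149/M = -119/62 + 149/M)
1/Q((1*(-1*3))*(-6)) = 1/(-119/62 + 149/(((1*(-1*3))*(-6)))) = 1/(-119/62 + 149/(((1*(-3))*(-6)))) = 1/(-119/62 + 149/((-3*(-6)))) = 1/(-119/62 + 149/18) = 1/(1774/279) = 279/1774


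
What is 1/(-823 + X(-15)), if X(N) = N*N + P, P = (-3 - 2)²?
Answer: -1/573 ≈ -0.0017452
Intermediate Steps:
P = 25 (P = (-5)² = 25)
X(N) = 25 + N² (X(N) = N*N + 25 = N² + 25 = 25 + N²)
1/(-823 + X(-15)) = 1/(-823 + (25 + (-15)²)) = 1/(-823 + (25 + 225)) = 1/(-823 + 250) = 1/(-573) = -1/573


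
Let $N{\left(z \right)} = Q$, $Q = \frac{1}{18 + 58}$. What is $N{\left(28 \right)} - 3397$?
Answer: $- \frac{258171}{76} \approx -3397.0$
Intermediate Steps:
$Q = \frac{1}{76} \approx 0.013158$
$N{\left(z \right)} = \frac{1}{76}$
$N{\left(28 \right)} - 3397 = \frac{1}{76} - 3397 = - \frac{258171}{76}$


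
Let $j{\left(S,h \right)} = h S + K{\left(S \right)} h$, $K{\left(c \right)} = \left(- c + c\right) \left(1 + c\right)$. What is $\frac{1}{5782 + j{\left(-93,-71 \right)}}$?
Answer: $\frac{1}{12385} \approx 8.0743 \cdot 10^{-5}$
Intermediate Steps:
$K{\left(c \right)} = 0$ ($K{\left(c \right)} = 0 \left(1 + c\right) = 0$)
$j{\left(S,h \right)} = S h$ ($j{\left(S,h \right)} = h S + 0 h = S h + 0 = S h$)
$\frac{1}{5782 + j{\left(-93,-71 \right)}} = \frac{1}{5782 - -6603} = \frac{1}{5782 + 6603} = \frac{1}{12385}$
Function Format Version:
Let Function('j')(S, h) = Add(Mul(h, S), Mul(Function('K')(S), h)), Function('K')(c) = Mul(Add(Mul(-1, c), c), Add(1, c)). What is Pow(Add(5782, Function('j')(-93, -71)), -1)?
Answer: Rational(1, 12385) ≈ 8.0743e-5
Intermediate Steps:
Function('K')(c) = 0 (Function('K')(c) = Mul(0, Add(1, c)) = 0)
Function('j')(S, h) = Mul(S, h) (Function('j')(S, h) = Add(Mul(h, S), Mul(0, h)) = Add(Mul(S, h), 0) = Mul(S, h))
Pow(Add(5782, Function('j')(-93, -71)), -1) = Pow(Add(5782, Mul(-93, -71)), -1) = Pow(Add(5782, 6603), -1) = Pow(12385, -1) = Rational(1, 12385)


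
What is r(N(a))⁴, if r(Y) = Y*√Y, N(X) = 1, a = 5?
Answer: 1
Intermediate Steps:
r(Y) = Y^(3/2)
r(N(a))⁴ = (1^(3/2))⁴ = 1⁴ = 1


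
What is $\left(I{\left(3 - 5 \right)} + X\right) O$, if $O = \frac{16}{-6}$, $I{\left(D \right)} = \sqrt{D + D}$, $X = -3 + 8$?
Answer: $- \frac{40}{3} - \frac{16 i}{3} \approx -13.333 - 5.3333 i$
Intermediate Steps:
$X = 5$
$I{\left(D \right)} = \sqrt{2} \sqrt{D}$ ($I{\left(D \right)} = \sqrt{2 D} = \sqrt{2} \sqrt{D}$)
$O = - \frac{8}{3}$ ($O = 16 \left(- \frac{1}{6}\right) = - \frac{8}{3} \approx -2.6667$)
$\left(I{\left(3 - 5 \right)} + X\right) O = \left(\sqrt{2} \sqrt{3 - 5} + 5\right) \left(- \frac{8}{3}\right) = \left(\sqrt{2} \sqrt{-2} + 5\right) \left(- \frac{8}{3}\right) = \left(\sqrt{2} i \sqrt{2} + 5\right) \left(- \frac{8}{3}\right) = \left(2 i + 5\right) \left(- \frac{8}{3}\right) = \left(5 + 2 i\right) \left(- \frac{8}{3}\right) = - \frac{40}{3} - \frac{16 i}{3}$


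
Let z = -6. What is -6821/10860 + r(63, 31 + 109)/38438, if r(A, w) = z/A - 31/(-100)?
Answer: -9176414299/14610283800 ≈ -0.62808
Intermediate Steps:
r(A, w) = 31/100 - 6/A (r(A, w) = -6/A - 31/(-100) = -6/A - 31*(-1/100) = -6/A + 31/100 = 31/100 - 6/A)
-6821/10860 + r(63, 31 + 109)/38438 = -6821/10860 + (31/100 - 6/63)/38438 = -6821*1/10860 + (31/100 - 6*1/63)*(1/38438) = -6821/10860 + (31/100 - 2/21)*(1/38438) = -6821/10860 + (451/2100)*(1/38438) = -6821/10860 + 451/80719800 = -9176414299/14610283800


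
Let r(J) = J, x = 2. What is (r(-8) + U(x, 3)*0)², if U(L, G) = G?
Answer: 64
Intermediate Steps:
(r(-8) + U(x, 3)*0)² = (-8 + 3*0)² = (-8 + 0)² = (-8)² = 64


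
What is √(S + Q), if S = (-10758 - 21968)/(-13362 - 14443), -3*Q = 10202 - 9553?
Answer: I*√1497071276805/83415 ≈ 14.668*I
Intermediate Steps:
Q = -649/3 (Q = -(10202 - 9553)/3 = -⅓*649 = -649/3 ≈ -216.33)
S = 32726/27805 (S = -32726/(-27805) = -32726*(-1/27805) = 32726/27805 ≈ 1.1770)
√(S + Q) = √(32726/27805 - 649/3) = √(-17947267/83415) = I*√1497071276805/83415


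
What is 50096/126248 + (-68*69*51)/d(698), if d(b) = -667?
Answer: 164367122/457649 ≈ 359.16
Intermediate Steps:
50096/126248 + (-68*69*51)/d(698) = 50096/126248 + (-68*69*51)/(-667) = 50096*(1/126248) - 4692*51*(-1/667) = 6262/15781 - 239292*(-1/667) = 6262/15781 + 10404/29 = 164367122/457649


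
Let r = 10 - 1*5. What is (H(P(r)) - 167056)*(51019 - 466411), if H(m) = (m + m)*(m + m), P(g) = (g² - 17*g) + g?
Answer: 64367482752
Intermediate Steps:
r = 5 (r = 10 - 5 = 5)
P(g) = g² - 16*g
H(m) = 4*m² (H(m) = (2*m)*(2*m) = 4*m²)
(H(P(r)) - 167056)*(51019 - 466411) = (4*(5*(-16 + 5))² - 167056)*(51019 - 466411) = (4*(5*(-11))² - 167056)*(-415392) = (4*(-55)² - 167056)*(-415392) = (4*3025 - 167056)*(-415392) = (12100 - 167056)*(-415392) = -154956*(-415392) = 64367482752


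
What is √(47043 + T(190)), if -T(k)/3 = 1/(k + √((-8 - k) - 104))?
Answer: √(47043 - 3/(190 + I*√302)) ≈ 216.89 + 0.e-6*I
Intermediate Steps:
T(k) = -3/(k + √(-112 - k)) (T(k) = -3/(k + √((-8 - k) - 104)) = -3/(k + √(-112 - k)))
√(47043 + T(190)) = √(47043 - 3/(190 + √(-112 - 1*190))) = √(47043 - 3/(190 + √(-112 - 190))) = √(47043 - 3/(190 + √(-302))) = √(47043 - 3/(190 + I*√302))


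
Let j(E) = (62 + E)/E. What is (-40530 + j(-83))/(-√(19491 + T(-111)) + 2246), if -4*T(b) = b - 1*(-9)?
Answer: -15110948748/834149917 - 10091907*√8674/834149917 ≈ -19.242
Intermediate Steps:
T(b) = -9/4 - b/4 (T(b) = -(b - 1*(-9))/4 = -(b + 9)/4 = -(9 + b)/4 = -9/4 - b/4)
j(E) = (62 + E)/E
(-40530 + j(-83))/(-√(19491 + T(-111)) + 2246) = (-40530 + (62 - 83)/(-83))/(-√(19491 + (-9/4 - ¼*(-111))) + 2246) = (-40530 - 1/83*(-21))/(-√(19491 + (-9/4 + 111/4)) + 2246) = (-40530 + 21/83)/(-√(19491 + 51/2) + 2246) = -3363969/(83*(-√(39033/2) + 2246)) = -3363969/(83*(-3*√8674/2 + 2246)) = -3363969/(83*(2246 - 3*√8674/2))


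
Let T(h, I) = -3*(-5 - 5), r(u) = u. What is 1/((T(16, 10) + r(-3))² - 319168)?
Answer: -1/318439 ≈ -3.1403e-6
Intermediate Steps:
T(h, I) = 30 (T(h, I) = -3*(-10) = 30)
1/((T(16, 10) + r(-3))² - 319168) = 1/((30 - 3)² - 319168) = 1/(27² - 319168) = 1/(729 - 319168) = 1/(-318439) = -1/318439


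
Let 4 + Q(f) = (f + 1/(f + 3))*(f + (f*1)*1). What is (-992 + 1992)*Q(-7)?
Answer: 97500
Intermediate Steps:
Q(f) = -4 + 2*f*(f + 1/(3 + f)) (Q(f) = -4 + (f + 1/(f + 3))*(f + (f*1)*1) = -4 + (f + 1/(3 + f))*(f + f*1) = -4 + (f + 1/(3 + f))*(f + f) = -4 + (f + 1/(3 + f))*(2*f) = -4 + 2*f*(f + 1/(3 + f)))
(-992 + 1992)*Q(-7) = (-992 + 1992)*(2*(-6 + (-7)**3 - 1*(-7) + 3*(-7)**2)/(3 - 7)) = 1000*(2*(-6 - 343 + 7 + 3*49)/(-4)) = 1000*(2*(-1/4)*(-6 - 343 + 7 + 147)) = 1000*(2*(-1/4)*(-195)) = 1000*(195/2) = 97500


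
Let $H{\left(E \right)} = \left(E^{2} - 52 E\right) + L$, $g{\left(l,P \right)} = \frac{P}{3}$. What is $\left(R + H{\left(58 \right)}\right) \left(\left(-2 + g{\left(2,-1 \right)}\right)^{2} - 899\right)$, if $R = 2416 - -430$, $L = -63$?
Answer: $- \frac{25179502}{9} \approx -2.7977 \cdot 10^{6}$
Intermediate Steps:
$g{\left(l,P \right)} = \frac{P}{3}$ ($g{\left(l,P \right)} = P \frac{1}{3} = \frac{P}{3}$)
$R = 2846$ ($R = 2416 + 430 = 2846$)
$H{\left(E \right)} = -63 + E^{2} - 52 E$ ($H{\left(E \right)} = \left(E^{2} - 52 E\right) - 63 = -63 + E^{2} - 52 E$)
$\left(R + H{\left(58 \right)}\right) \left(\left(-2 + g{\left(2,-1 \right)}\right)^{2} - 899\right) = \left(2846 - \left(3079 - 3364\right)\right) \left(\left(-2 + \frac{1}{3} \left(-1\right)\right)^{2} - 899\right) = \left(2846 - -285\right) \left(\left(-2 - \frac{1}{3}\right)^{2} - 899\right) = \left(2846 + 285\right) \left(\left(- \frac{7}{3}\right)^{2} - 899\right) = 3131 \left(\frac{49}{9} - 899\right) = 3131 \left(- \frac{8042}{9}\right) = - \frac{25179502}{9}$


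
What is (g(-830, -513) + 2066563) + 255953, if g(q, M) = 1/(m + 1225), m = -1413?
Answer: 436633007/188 ≈ 2.3225e+6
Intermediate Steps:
g(q, M) = -1/188 (g(q, M) = 1/(-1413 + 1225) = 1/(-188) = -1/188)
(g(-830, -513) + 2066563) + 255953 = (-1/188 + 2066563) + 255953 = 388513843/188 + 255953 = 436633007/188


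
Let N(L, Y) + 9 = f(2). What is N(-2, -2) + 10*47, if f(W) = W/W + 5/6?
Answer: 2777/6 ≈ 462.83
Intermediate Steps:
f(W) = 11/6 (f(W) = 1 + 5*(1/6) = 1 + 5/6 = 11/6)
N(L, Y) = -43/6 (N(L, Y) = -9 + 11/6 = -43/6)
N(-2, -2) + 10*47 = -43/6 + 10*47 = -43/6 + 470 = 2777/6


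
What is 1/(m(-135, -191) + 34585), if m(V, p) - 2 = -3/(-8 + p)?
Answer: 199/6882816 ≈ 2.8913e-5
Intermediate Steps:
m(V, p) = 2 - 3/(-8 + p)
1/(m(-135, -191) + 34585) = 1/((-19 + 2*(-191))/(-8 - 191) + 34585) = 1/((-19 - 382)/(-199) + 34585) = 1/(-1/199*(-401) + 34585) = 1/(401/199 + 34585) = 1/(6882816/199) = 199/6882816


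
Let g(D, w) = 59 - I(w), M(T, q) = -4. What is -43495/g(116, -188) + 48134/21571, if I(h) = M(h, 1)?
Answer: -935198203/1358973 ≈ -688.17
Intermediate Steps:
I(h) = -4
g(D, w) = 63 (g(D, w) = 59 - 1*(-4) = 59 + 4 = 63)
-43495/g(116, -188) + 48134/21571 = -43495/63 + 48134/21571 = -935198203/1358973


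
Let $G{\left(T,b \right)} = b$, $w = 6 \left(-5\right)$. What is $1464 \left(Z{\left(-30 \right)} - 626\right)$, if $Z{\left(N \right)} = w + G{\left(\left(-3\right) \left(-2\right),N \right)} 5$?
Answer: $-1179984$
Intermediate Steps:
$w = -30$
$Z{\left(N \right)} = -30 + 5 N$ ($Z{\left(N \right)} = -30 + N 5 = -30 + 5 N$)
$1464 \left(Z{\left(-30 \right)} - 626\right) = 1464 \left(\left(-30 + 5 \left(-30\right)\right) - 626\right) = 1464 \left(\left(-30 - 150\right) - 626\right) = 1464 \left(-180 - 626\right) = 1464 \left(-806\right) = -1179984$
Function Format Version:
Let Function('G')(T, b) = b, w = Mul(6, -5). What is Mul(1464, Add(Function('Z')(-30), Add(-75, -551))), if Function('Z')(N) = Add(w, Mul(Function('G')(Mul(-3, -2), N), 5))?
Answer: -1179984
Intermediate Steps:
w = -30
Function('Z')(N) = Add(-30, Mul(5, N)) (Function('Z')(N) = Add(-30, Mul(N, 5)) = Add(-30, Mul(5, N)))
Mul(1464, Add(Function('Z')(-30), Add(-75, -551))) = Mul(1464, Add(Add(-30, Mul(5, -30)), Add(-75, -551))) = Mul(1464, Add(Add(-30, -150), -626)) = Mul(1464, Add(-180, -626)) = Mul(1464, -806) = -1179984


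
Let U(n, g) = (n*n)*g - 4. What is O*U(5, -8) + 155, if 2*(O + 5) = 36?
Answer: -2497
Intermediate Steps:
O = 13 (O = -5 + (½)*36 = -5 + 18 = 13)
U(n, g) = -4 + g*n² (U(n, g) = n²*g - 4 = g*n² - 4 = -4 + g*n²)
O*U(5, -8) + 155 = 13*(-4 - 8*5²) + 155 = 13*(-4 - 8*25) + 155 = 13*(-4 - 200) + 155 = 13*(-204) + 155 = -2652 + 155 = -2497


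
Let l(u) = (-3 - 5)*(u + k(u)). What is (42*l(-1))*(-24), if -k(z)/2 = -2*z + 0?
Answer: -40320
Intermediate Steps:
k(z) = 4*z (k(z) = -2*(-2*z + 0) = -(-4)*z = 4*z)
l(u) = -40*u (l(u) = (-3 - 5)*(u + 4*u) = -40*u)
(42*l(-1))*(-24) = (42*(-40*(-1)))*(-24) = (42*40)*(-24) = 1680*(-24) = -40320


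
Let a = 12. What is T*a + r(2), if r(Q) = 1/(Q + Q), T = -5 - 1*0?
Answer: -239/4 ≈ -59.750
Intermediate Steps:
T = -5 (T = -5 + 0 = -5)
r(Q) = 1/(2*Q)
T*a + r(2) = -5*12 + (½)/2 = -60 + (½)*(½) = -60 + ¼ = -239/4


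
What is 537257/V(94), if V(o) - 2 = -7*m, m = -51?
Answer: 537257/359 ≈ 1496.5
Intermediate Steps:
V(o) = 359 (V(o) = 2 - 7*(-51) = 2 + 357 = 359)
537257/V(94) = 537257/359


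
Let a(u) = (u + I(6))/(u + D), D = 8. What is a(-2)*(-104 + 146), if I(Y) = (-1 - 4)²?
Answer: 161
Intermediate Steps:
I(Y) = 25 (I(Y) = (-5)² = 25)
a(u) = (25 + u)/(8 + u) (a(u) = (u + 25)/(u + 8) = (25 + u)/(8 + u))
a(-2)*(-104 + 146) = ((25 - 2)/(8 - 2))*(-104 + 146) = (23/6)*42 = 161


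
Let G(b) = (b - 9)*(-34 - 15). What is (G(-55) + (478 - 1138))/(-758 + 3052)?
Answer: 1238/1147 ≈ 1.0793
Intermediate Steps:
G(b) = 441 - 49*b (G(b) = (-9 + b)*(-49) = 441 - 49*b)
(G(-55) + (478 - 1138))/(-758 + 3052) = ((441 - 49*(-55)) + (478 - 1138))/(-758 + 3052) = ((441 + 2695) - 660)/2294 = (3136 - 660)*(1/2294) = 2476*(1/2294) = 1238/1147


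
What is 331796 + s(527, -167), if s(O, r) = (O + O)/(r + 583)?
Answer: 69014095/208 ≈ 3.3180e+5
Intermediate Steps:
s(O, r) = 2*O/(583 + r) (s(O, r) = (2*O)/(583 + r) = 2*O/(583 + r))
331796 + s(527, -167) = 331796 + 2*527/(583 - 167) = 331796 + 2*527/416 = 331796 + 2*527*(1/416) = 331796 + 527/208 = 69014095/208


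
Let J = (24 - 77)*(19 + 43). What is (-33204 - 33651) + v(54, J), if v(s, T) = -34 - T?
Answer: -63603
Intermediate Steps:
J = -3286 (J = -53*62 = -3286)
(-33204 - 33651) + v(54, J) = (-33204 - 33651) + (-34 - 1*(-3286)) = -66855 + (-34 + 3286) = -66855 + 3252 = -63603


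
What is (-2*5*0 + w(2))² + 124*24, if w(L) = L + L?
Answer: 2992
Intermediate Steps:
w(L) = 2*L
(-2*5*0 + w(2))² + 124*24 = (-2*5*0 + 2*2)² + 124*24 = (-10*0 + 4)² + 2976 = (0 + 4)² + 2976 = 4² + 2976 = 16 + 2976 = 2992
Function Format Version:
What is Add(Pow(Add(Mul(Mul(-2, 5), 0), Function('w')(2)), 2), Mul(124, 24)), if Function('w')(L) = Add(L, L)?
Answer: 2992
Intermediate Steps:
Function('w')(L) = Mul(2, L)
Add(Pow(Add(Mul(Mul(-2, 5), 0), Function('w')(2)), 2), Mul(124, 24)) = Add(Pow(Add(Mul(Mul(-2, 5), 0), Mul(2, 2)), 2), Mul(124, 24)) = Add(Pow(Add(Mul(-10, 0), 4), 2), 2976) = Add(Pow(Add(0, 4), 2), 2976) = Add(Pow(4, 2), 2976) = Add(16, 2976) = 2992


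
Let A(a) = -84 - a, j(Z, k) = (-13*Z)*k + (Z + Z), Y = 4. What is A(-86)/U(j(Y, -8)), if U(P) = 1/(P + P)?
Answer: 1696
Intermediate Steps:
j(Z, k) = 2*Z - 13*Z*k (j(Z, k) = -13*Z*k + 2*Z = 2*Z - 13*Z*k)
U(P) = 1/(2*P)
A(-86)/U(j(Y, -8)) = (-84 - 1*(-86))/((1/(2*((4*(2 - 13*(-8))))))) = (-84 + 86)/((1/(2*((4*(2 + 104)))))) = 2/((1/(2*((4*106))))) = 2/(((½)/424)) = 2/(((½)*(1/424))) = 2/(1/848) = 2*848 = 1696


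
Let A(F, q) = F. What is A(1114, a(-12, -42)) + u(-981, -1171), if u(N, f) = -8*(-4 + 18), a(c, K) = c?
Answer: 1002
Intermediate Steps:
u(N, f) = -112 (u(N, f) = -8*14 = -112)
A(1114, a(-12, -42)) + u(-981, -1171) = 1114 - 112 = 1002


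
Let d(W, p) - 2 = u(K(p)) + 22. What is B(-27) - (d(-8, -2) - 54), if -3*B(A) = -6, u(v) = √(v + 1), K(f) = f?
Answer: 32 - I ≈ 32.0 - 1.0*I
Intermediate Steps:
u(v) = √(1 + v)
B(A) = 2 (B(A) = -⅓*(-6) = 2)
d(W, p) = 24 + √(1 + p) (d(W, p) = 2 + (√(1 + p) + 22) = 2 + (22 + √(1 + p)) = 24 + √(1 + p))
B(-27) - (d(-8, -2) - 54) = 2 - ((24 + √(1 - 2)) - 54) = 2 - ((24 + √(-1)) - 54) = 2 - ((24 + I) - 54) = 2 - (-30 + I) = 2 + (30 - I) = 32 - I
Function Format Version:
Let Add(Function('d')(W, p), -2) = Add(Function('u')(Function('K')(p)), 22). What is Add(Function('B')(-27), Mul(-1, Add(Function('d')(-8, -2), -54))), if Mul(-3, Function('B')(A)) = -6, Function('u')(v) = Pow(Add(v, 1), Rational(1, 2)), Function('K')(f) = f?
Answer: Add(32, Mul(-1, I)) ≈ Add(32.000, Mul(-1.0000, I))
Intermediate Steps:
Function('u')(v) = Pow(Add(1, v), Rational(1, 2))
Function('B')(A) = 2 (Function('B')(A) = Mul(Rational(-1, 3), -6) = 2)
Function('d')(W, p) = Add(24, Pow(Add(1, p), Rational(1, 2))) (Function('d')(W, p) = Add(2, Add(Pow(Add(1, p), Rational(1, 2)), 22)) = Add(2, Add(22, Pow(Add(1, p), Rational(1, 2)))) = Add(24, Pow(Add(1, p), Rational(1, 2))))
Add(Function('B')(-27), Mul(-1, Add(Function('d')(-8, -2), -54))) = Add(2, Mul(-1, Add(Add(24, Pow(Add(1, -2), Rational(1, 2))), -54))) = Add(2, Mul(-1, Add(Add(24, Pow(-1, Rational(1, 2))), -54))) = Add(2, Mul(-1, Add(Add(24, I), -54))) = Add(2, Mul(-1, Add(-30, I))) = Add(2, Add(30, Mul(-1, I))) = Add(32, Mul(-1, I))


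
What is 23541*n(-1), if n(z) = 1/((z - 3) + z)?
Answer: -23541/5 ≈ -4708.2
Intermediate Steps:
n(z) = 1/(-3 + 2*z) (n(z) = 1/((-3 + z) + z) = 1/(-3 + 2*z))
23541*n(-1) = 23541/(-3 + 2*(-1)) = 23541/(-3 - 2) = 23541/(-5) = 23541*(-⅕) = -23541/5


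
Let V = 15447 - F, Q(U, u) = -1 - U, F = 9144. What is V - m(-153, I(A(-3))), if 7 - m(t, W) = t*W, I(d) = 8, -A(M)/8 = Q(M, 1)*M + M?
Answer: 5072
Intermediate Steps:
A(M) = -8*M - 8*M*(-1 - M) (A(M) = -8*((-1 - M)*M + M) = -8*(M*(-1 - M) + M) = -8*(M + M*(-1 - M)) = -8*M - 8*M*(-1 - M))
m(t, W) = 7 - W*t (m(t, W) = 7 - t*W = 7 - W*t)
V = 6303 (V = 15447 - 1*9144 = 15447 - 9144 = 6303)
V - m(-153, I(A(-3))) = 6303 - (7 - 1*8*(-153)) = 6303 - (7 + 1224) = 6303 - 1*1231 = 6303 - 1231 = 5072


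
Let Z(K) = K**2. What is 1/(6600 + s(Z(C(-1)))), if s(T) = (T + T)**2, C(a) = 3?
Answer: 1/6924 ≈ 0.00014443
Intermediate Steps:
s(T) = 4*T**2 (s(T) = (2*T)**2 = 4*T**2)
1/(6600 + s(Z(C(-1)))) = 1/(6600 + 4*(3**2)**2) = 1/(6600 + 4*9**2) = 1/(6600 + 4*81) = 1/(6600 + 324) = 1/6924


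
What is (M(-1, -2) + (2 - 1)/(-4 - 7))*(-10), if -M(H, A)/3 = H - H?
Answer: 10/11 ≈ 0.90909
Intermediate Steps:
M(H, A) = 0 (M(H, A) = -3*(H - H) = -3*0 = 0)
(M(-1, -2) + (2 - 1)/(-4 - 7))*(-10) = (0 + (2 - 1)/(-4 - 7))*(-10) = (0 + 1/(-11))*(-10) = (0 + 1*(-1/11))*(-10) = (0 - 1/11)*(-10) = -1/11*(-10) = 10/11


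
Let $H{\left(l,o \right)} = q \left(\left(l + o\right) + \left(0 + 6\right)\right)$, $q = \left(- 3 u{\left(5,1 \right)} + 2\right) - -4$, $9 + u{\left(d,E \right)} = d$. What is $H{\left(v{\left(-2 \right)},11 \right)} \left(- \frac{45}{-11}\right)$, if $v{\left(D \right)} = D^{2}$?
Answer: $\frac{17010}{11} \approx 1546.4$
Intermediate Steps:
$u{\left(d,E \right)} = -9 + d$
$q = 18$ ($q = \left(- 3 \left(-9 + 5\right) + 2\right) - -4 = \left(\left(-3\right) \left(-4\right) + 2\right) + 4 = \left(12 + 2\right) + 4 = 14 + 4 = 18$)
$H{\left(l,o \right)} = 108 + 18 l + 18 o$ ($H{\left(l,o \right)} = 18 \left(\left(l + o\right) + \left(0 + 6\right)\right) = 18 \left(\left(l + o\right) + 6\right) = 18 \left(6 + l + o\right) = 108 + 18 l + 18 o$)
$H{\left(v{\left(-2 \right)},11 \right)} \left(- \frac{45}{-11}\right) = \left(108 + 18 \left(-2\right)^{2} + 18 \cdot 11\right) \left(- \frac{45}{-11}\right) = \left(108 + 18 \cdot 4 + 198\right) \left(\left(-45\right) \left(- \frac{1}{11}\right)\right) = \left(108 + 72 + 198\right) \frac{45}{11} = 378 \cdot \frac{45}{11} = \frac{17010}{11}$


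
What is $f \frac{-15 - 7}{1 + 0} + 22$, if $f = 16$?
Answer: $-330$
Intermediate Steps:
$f \frac{-15 - 7}{1 + 0} + 22 = 16 \frac{-15 - 7}{1 + 0} + 22 = 16 \left(- \frac{22}{1}\right) + 22 = 16 \left(\left(-22\right) 1\right) + 22 = 16 \left(-22\right) + 22 = -352 + 22 = -330$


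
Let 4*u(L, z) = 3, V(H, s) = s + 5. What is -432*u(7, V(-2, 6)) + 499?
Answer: 175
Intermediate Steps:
V(H, s) = 5 + s
u(L, z) = ¾ (u(L, z) = (¼)*3 = ¾)
-432*u(7, V(-2, 6)) + 499 = -432*¾ + 499 = -324 + 499 = 175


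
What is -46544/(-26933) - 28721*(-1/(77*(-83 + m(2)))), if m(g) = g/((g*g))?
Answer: -12412258/4443945 ≈ -2.7931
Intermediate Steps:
m(g) = 1/g (m(g) = g/(g**2) = g/g**2 = 1/g)
-46544/(-26933) - 28721*(-1/(77*(-83 + m(2)))) = -46544/(-26933) - 28721*(-1/(77*(-83 + 1/2))) = -46544*(-1/26933) - 28721*(-1/(77*(-83 + 1/2))) = 46544/26933 - 28721/((-165/2*(-77))) = 46544/26933 - 28721/12705/2 = 46544/26933 - 28721*2/12705 = 46544/26933 - 746/165 = -12412258/4443945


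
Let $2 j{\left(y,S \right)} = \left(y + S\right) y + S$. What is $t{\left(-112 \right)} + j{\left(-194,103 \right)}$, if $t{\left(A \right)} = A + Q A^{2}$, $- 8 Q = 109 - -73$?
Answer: $- \frac{553219}{2} \approx -2.7661 \cdot 10^{5}$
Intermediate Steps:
$Q = - \frac{91}{4}$ ($Q = - \frac{109 - -73}{8} = - \frac{109 + 73}{8} = \left(- \frac{1}{8}\right) 182 = - \frac{91}{4} \approx -22.75$)
$j{\left(y,S \right)} = \frac{S}{2} + \frac{y \left(S + y\right)}{2}$ ($j{\left(y,S \right)} = \frac{\left(y + S\right) y + S}{2} = \frac{\left(S + y\right) y + S}{2} = \frac{y \left(S + y\right) + S}{2} = \frac{S + y \left(S + y\right)}{2} = \frac{S}{2} + \frac{y \left(S + y\right)}{2}$)
$t{\left(A \right)} = A - \frac{91 A^{2}}{4}$
$t{\left(-112 \right)} + j{\left(-194,103 \right)} = \frac{1}{4} \left(-112\right) \left(4 - -10192\right) + \left(\frac{1}{2} \cdot 103 + \frac{\left(-194\right)^{2}}{2} + \frac{1}{2} \cdot 103 \left(-194\right)\right) = \frac{1}{4} \left(-112\right) \left(4 + 10192\right) + \left(\frac{103}{2} + \frac{1}{2} \cdot 37636 - 9991\right) = \frac{1}{4} \left(-112\right) 10196 + \left(\frac{103}{2} + 18818 - 9991\right) = -285488 + \frac{17757}{2} = - \frac{553219}{2}$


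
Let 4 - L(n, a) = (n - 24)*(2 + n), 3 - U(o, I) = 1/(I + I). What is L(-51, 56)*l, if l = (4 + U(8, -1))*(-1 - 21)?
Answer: 605715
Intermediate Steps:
U(o, I) = 3 - 1/(2*I) (U(o, I) = 3 - 1/(I + I) = 3 - 1/(2*I))
L(n, a) = 4 - (-24 + n)*(2 + n) (L(n, a) = 4 - (n - 24)*(2 + n) = 4 - (-24 + n)*(2 + n))
l = -165 (l = (4 + (3 - ½/(-1)))*(-1 - 21) = (4 + (3 - ½*(-1)))*(-22) = (4 + (3 + ½))*(-22) = (4 + 7/2)*(-22) = (15/2)*(-22) = -165)
L(-51, 56)*l = (52 - 1*(-51)² + 22*(-51))*(-165) = (52 - 1*2601 - 1122)*(-165) = (52 - 2601 - 1122)*(-165) = -3671*(-165) = 605715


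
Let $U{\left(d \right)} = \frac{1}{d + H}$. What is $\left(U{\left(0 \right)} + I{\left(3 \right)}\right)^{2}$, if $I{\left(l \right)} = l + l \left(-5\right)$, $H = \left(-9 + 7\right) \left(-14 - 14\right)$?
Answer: $\frac{450241}{3136} \approx 143.57$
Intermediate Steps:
$H = 56$ ($H = \left(-2\right) \left(-28\right) = 56$)
$I{\left(l \right)} = - 4 l$ ($I{\left(l \right)} = l - 5 l = - 4 l$)
$U{\left(d \right)} = \frac{1}{56 + d}$ ($U{\left(d \right)} = \frac{1}{d + 56} = \frac{1}{56 + d}$)
$\left(U{\left(0 \right)} + I{\left(3 \right)}\right)^{2} = \left(\frac{1}{56 + 0} - 12\right)^{2} = \left(\frac{1}{56} - 12\right)^{2} = \left(- \frac{671}{56}\right)^{2} = \frac{450241}{3136}$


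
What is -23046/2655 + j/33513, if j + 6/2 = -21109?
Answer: -92043662/9886335 ≈ -9.3102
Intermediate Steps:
j = -21112 (j = -3 - 21109 = -21112)
-23046/2655 + j/33513 = -23046/2655 - 21112/33513 = -23046*1/2655 - 21112*1/33513 = -7682/885 - 21112/33513 = -92043662/9886335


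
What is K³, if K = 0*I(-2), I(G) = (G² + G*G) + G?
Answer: 0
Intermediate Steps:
I(G) = G + 2*G² (I(G) = (G² + G²) + G = 2*G² + G = G + 2*G²)
K = 0 (K = 0*(-2*(1 + 2*(-2))) = 0*(-2*(1 - 4)) = 0*(-2*(-3)) = 0*6 = 0)
K³ = 0³ = 0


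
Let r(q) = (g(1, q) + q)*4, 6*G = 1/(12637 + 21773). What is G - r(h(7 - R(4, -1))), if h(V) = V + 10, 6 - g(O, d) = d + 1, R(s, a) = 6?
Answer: -4129199/206460 ≈ -20.000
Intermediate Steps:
g(O, d) = 5 - d (g(O, d) = 6 - (d + 1) = 6 - (1 + d) = 6 + (-1 - d) = 5 - d)
h(V) = 10 + V
G = 1/206460 (G = 1/(6*(12637 + 21773)) = (⅙)/34410 = (⅙)*(1/34410) = 1/206460 ≈ 4.8436e-6)
r(q) = 20 (r(q) = ((5 - q) + q)*4 = 5*4 = 20)
G - r(h(7 - R(4, -1))) = 1/206460 - 1*20 = 1/206460 - 20 = -4129199/206460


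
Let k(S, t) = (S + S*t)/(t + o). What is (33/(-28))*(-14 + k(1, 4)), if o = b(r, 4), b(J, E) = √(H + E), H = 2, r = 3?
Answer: 99/7 + 33*√6/56 ≈ 15.586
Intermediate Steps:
b(J, E) = √(2 + E)
o = √6 (o = √(2 + 4) = √6 ≈ 2.4495)
k(S, t) = (S + S*t)/(t + √6)
(33/(-28))*(-14 + k(1, 4)) = (33/(-28))*(-14 + 1*(1 + 4)/(4 + √6)) = (33*(-1/28))*(-14 + 1*5/(4 + √6)) = -33*(-14 + 5/(4 + √6))/28 = 33/2 - 165/(28*(4 + √6))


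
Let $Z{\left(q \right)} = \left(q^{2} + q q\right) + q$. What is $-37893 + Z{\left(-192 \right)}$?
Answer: $35643$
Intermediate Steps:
$Z{\left(q \right)} = q + 2 q^{2}$ ($Z{\left(q \right)} = \left(q^{2} + q^{2}\right) + q = 2 q^{2} + q = q + 2 q^{2}$)
$-37893 + Z{\left(-192 \right)} = -37893 - 192 \left(1 + 2 \left(-192\right)\right) = -37893 - 192 \left(1 - 384\right) = -37893 - -73536 = -37893 + 73536 = 35643$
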